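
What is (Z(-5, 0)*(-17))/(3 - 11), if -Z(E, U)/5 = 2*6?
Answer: -255/2 ≈ -127.50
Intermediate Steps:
Z(E, U) = -60 (Z(E, U) = -10*6 = -5*12 = -60)
(Z(-5, 0)*(-17))/(3 - 11) = (-60*(-17))/(3 - 11) = 1020/(-8) = 1020*(-⅛) = -255/2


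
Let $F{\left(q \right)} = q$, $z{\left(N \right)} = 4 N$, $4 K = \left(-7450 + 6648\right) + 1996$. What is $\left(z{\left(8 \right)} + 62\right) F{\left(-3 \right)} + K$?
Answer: $\frac{33}{2} \approx 16.5$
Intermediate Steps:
$K = \frac{597}{2}$ ($K = \frac{\left(-7450 + 6648\right) + 1996}{4} = \frac{-802 + 1996}{4} = \frac{1}{4} \cdot 1194 = \frac{597}{2} \approx 298.5$)
$\left(z{\left(8 \right)} + 62\right) F{\left(-3 \right)} + K = \left(4 \cdot 8 + 62\right) \left(-3\right) + \frac{597}{2} = \left(32 + 62\right) \left(-3\right) + \frac{597}{2} = 94 \left(-3\right) + \frac{597}{2} = -282 + \frac{597}{2} = \frac{33}{2}$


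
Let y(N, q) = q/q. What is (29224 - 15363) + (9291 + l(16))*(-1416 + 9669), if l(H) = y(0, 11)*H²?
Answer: 78805252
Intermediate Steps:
y(N, q) = 1
l(H) = H² (l(H) = 1*H² = H²)
(29224 - 15363) + (9291 + l(16))*(-1416 + 9669) = (29224 - 15363) + (9291 + 16²)*(-1416 + 9669) = 13861 + (9291 + 256)*8253 = 13861 + 9547*8253 = 13861 + 78791391 = 78805252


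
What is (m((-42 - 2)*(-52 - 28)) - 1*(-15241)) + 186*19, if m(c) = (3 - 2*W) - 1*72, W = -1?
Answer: 18708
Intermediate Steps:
m(c) = -67 (m(c) = (3 - 2*(-1)) - 1*72 = (3 + 2) - 72 = 5 - 72 = -67)
(m((-42 - 2)*(-52 - 28)) - 1*(-15241)) + 186*19 = (-67 - 1*(-15241)) + 186*19 = (-67 + 15241) + 3534 = 15174 + 3534 = 18708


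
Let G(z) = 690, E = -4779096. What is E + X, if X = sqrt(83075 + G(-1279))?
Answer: -4779096 + sqrt(83765) ≈ -4.7788e+6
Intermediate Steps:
X = sqrt(83765) (X = sqrt(83075 + 690) = sqrt(83765) ≈ 289.42)
E + X = -4779096 + sqrt(83765)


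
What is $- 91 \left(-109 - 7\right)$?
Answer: $10556$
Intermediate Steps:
$- 91 \left(-109 - 7\right) = \left(-91\right) \left(-116\right) = 10556$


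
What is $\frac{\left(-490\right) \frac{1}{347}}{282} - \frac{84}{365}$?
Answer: $- \frac{4199293}{17858355} \approx -0.23514$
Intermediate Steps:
$\frac{\left(-490\right) \frac{1}{347}}{282} - \frac{84}{365} = \left(-490\right) \frac{1}{347} \cdot \frac{1}{282} - \frac{84}{365} = \left(- \frac{490}{347}\right) \frac{1}{282} - \frac{84}{365} = - \frac{245}{48927} - \frac{84}{365} = - \frac{4199293}{17858355}$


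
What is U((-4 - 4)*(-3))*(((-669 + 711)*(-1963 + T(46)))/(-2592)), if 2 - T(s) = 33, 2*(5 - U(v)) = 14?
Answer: -6979/108 ≈ -64.620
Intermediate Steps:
U(v) = -2 (U(v) = 5 - ½*14 = 5 - 7 = -2)
T(s) = -31 (T(s) = 2 - 1*33 = 2 - 33 = -31)
U((-4 - 4)*(-3))*(((-669 + 711)*(-1963 + T(46)))/(-2592)) = -2*(-669 + 711)*(-1963 - 31)/(-2592) = -2*42*(-1994)*(-1)/2592 = -(-167496)*(-1)/2592 = -2*6979/216 = -6979/108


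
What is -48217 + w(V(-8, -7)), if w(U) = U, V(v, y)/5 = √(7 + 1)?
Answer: -48217 + 10*√2 ≈ -48203.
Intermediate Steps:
V(v, y) = 10*√2 (V(v, y) = 5*√(7 + 1) = 5*√8 = 5*(2*√2) = 10*√2)
-48217 + w(V(-8, -7)) = -48217 + 10*√2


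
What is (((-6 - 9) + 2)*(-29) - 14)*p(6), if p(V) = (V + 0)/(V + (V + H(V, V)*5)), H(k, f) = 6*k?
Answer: 363/32 ≈ 11.344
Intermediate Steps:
p(V) = 1/32 (p(V) = (V + 0)/(V + (V + (6*V)*5)) = V/(V + (V + 30*V)) = V/(V + 31*V) = V/((32*V)) = V*(1/(32*V)) = 1/32)
(((-6 - 9) + 2)*(-29) - 14)*p(6) = (((-6 - 9) + 2)*(-29) - 14)*(1/32) = ((-15 + 2)*(-29) - 14)*(1/32) = (-13*(-29) - 14)*(1/32) = (377 - 14)*(1/32) = 363*(1/32) = 363/32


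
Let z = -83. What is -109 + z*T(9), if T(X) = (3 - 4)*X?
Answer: 638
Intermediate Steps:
T(X) = -X
-109 + z*T(9) = -109 - (-83)*9 = -109 - 83*(-9) = -109 + 747 = 638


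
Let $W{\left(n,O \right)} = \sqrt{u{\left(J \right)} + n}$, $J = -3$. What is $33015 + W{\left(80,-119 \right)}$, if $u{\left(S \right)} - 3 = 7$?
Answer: $33015 + 3 \sqrt{10} \approx 33025.0$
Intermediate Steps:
$u{\left(S \right)} = 10$ ($u{\left(S \right)} = 3 + 7 = 10$)
$W{\left(n,O \right)} = \sqrt{10 + n}$
$33015 + W{\left(80,-119 \right)} = 33015 + \sqrt{10 + 80} = 33015 + \sqrt{90} = 33015 + 3 \sqrt{10}$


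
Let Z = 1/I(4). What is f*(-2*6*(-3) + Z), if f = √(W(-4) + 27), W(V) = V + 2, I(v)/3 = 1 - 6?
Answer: 539/3 ≈ 179.67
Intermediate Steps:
I(v) = -15 (I(v) = 3*(1 - 6) = 3*(-5) = -15)
W(V) = 2 + V
Z = -1/15 (Z = 1/(-15) = -1/15 ≈ -0.066667)
f = 5 (f = √((2 - 4) + 27) = √(-2 + 27) = √25 = 5)
f*(-2*6*(-3) + Z) = 5*(-2*6*(-3) - 1/15) = 5*(-12*(-3) - 1/15) = 5*(36 - 1/15) = 5*(539/15) = 539/3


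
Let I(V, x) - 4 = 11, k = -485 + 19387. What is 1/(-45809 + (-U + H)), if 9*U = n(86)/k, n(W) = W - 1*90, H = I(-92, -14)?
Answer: -85059/3895191844 ≈ -2.1837e-5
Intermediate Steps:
k = 18902
I(V, x) = 15 (I(V, x) = 4 + 11 = 15)
H = 15
n(W) = -90 + W (n(W) = W - 90 = -90 + W)
U = -2/85059 (U = ((-90 + 86)/18902)/9 = (-4*1/18902)/9 = (⅑)*(-2/9451) = -2/85059 ≈ -2.3513e-5)
1/(-45809 + (-U + H)) = 1/(-45809 + (-1*(-2/85059) + 15)) = 1/(-45809 + (2/85059 + 15)) = 1/(-45809 + 1275887/85059) = 1/(-3895191844/85059) = -85059/3895191844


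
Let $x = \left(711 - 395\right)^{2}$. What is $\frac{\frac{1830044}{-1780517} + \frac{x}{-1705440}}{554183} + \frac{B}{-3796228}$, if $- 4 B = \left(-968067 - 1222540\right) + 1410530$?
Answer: $- \frac{577805254492227372167}{11247078365609722814640} \approx -0.051374$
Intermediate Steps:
$x = 99856$ ($x = 316^{2} = 99856$)
$B = \frac{780077}{4}$ ($B = - \frac{\left(-968067 - 1222540\right) + 1410530}{4} = - \frac{-2190607 + 1410530}{4} = \left(- \frac{1}{4}\right) \left(-780077\right) = \frac{780077}{4} \approx 1.9502 \cdot 10^{5}$)
$\frac{\frac{1830044}{-1780517} + \frac{x}{-1705440}}{554183} + \frac{B}{-3796228} = \frac{\frac{1830044}{-1780517} + \frac{99856}{-1705440}}{554183} + \frac{780077}{4 \left(-3796228\right)} = \left(1830044 \left(- \frac{1}{1780517}\right) + 99856 \left(- \frac{1}{1705440}\right)\right) \frac{1}{554183} + \frac{780077}{4} \left(- \frac{1}{3796228}\right) = \left(- \frac{1830044}{1780517} - \frac{6241}{106590}\right) \frac{1}{554183} - \frac{10987}{213872} = \left(- \frac{206176596557}{189785307030}\right) \frac{1}{554183} - \frac{10987}{213872} = - \frac{206176596557}{105175790805806490} - \frac{10987}{213872} = - \frac{577805254492227372167}{11247078365609722814640}$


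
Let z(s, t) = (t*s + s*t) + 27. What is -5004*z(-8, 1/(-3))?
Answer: -161796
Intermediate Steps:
z(s, t) = 27 + 2*s*t (z(s, t) = (s*t + s*t) + 27 = 2*s*t + 27 = 27 + 2*s*t)
-5004*z(-8, 1/(-3)) = -5004*(27 + 2*(-8)/(-3)) = -5004*(27 + 2*(-8)*(-⅓)) = -5004*(27 + 16/3) = -5004*97/3 = -161796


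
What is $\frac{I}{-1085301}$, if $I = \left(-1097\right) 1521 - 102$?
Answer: $\frac{79459}{51681} \approx 1.5375$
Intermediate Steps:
$I = -1668639$ ($I = -1668537 - 102 = -1668639$)
$\frac{I}{-1085301} = - \frac{1668639}{-1085301} = \left(-1668639\right) \left(- \frac{1}{1085301}\right) = \frac{79459}{51681}$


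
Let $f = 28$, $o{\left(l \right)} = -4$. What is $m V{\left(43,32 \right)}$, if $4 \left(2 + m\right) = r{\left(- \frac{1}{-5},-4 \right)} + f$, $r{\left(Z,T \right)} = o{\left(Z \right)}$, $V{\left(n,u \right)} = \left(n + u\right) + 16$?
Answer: $364$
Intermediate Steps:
$V{\left(n,u \right)} = 16 + n + u$
$r{\left(Z,T \right)} = -4$
$m = 4$ ($m = -2 + \frac{-4 + 28}{4} = -2 + \frac{1}{4} \cdot 24 = -2 + 6 = 4$)
$m V{\left(43,32 \right)} = 4 \left(16 + 43 + 32\right) = 4 \cdot 91 = 364$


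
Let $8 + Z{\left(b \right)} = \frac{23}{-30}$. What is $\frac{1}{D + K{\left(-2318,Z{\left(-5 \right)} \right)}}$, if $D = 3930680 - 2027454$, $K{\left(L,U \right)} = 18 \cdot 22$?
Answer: $\frac{1}{1903622} \approx 5.2531 \cdot 10^{-7}$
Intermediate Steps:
$Z{\left(b \right)} = - \frac{263}{30}$ ($Z{\left(b \right)} = -8 + \frac{23}{-30} = -8 + 23 \left(- \frac{1}{30}\right) = -8 - \frac{23}{30} = - \frac{263}{30}$)
$K{\left(L,U \right)} = 396$
$D = 1903226$ ($D = 3930680 - 2027454 = 1903226$)
$\frac{1}{D + K{\left(-2318,Z{\left(-5 \right)} \right)}} = \frac{1}{1903226 + 396} = \frac{1}{1903622}$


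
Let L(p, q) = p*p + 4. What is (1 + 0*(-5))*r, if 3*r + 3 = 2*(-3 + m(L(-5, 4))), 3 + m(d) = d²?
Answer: 1667/3 ≈ 555.67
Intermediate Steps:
L(p, q) = 4 + p² (L(p, q) = p² + 4 = 4 + p²)
m(d) = -3 + d²
r = 1667/3 (r = -1 + (2*(-3 + (-3 + (4 + (-5)²)²)))/3 = -1 + (2*(-3 + (-3 + (4 + 25)²)))/3 = -1 + (2*(-3 + (-3 + 29²)))/3 = -1 + (2*(-3 + (-3 + 841)))/3 = -1 + (2*(-3 + 838))/3 = -1 + (2*835)/3 = -1 + (⅓)*1670 = -1 + 1670/3 = 1667/3 ≈ 555.67)
(1 + 0*(-5))*r = (1 + 0*(-5))*(1667/3) = (1 + 0)*(1667/3) = 1*(1667/3) = 1667/3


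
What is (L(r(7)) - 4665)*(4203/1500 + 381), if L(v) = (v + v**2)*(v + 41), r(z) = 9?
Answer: -6332733/100 ≈ -63327.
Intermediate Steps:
L(v) = (41 + v)*(v + v**2) (L(v) = (v + v**2)*(41 + v) = (41 + v)*(v + v**2))
(L(r(7)) - 4665)*(4203/1500 + 381) = (9*(41 + 9**2 + 42*9) - 4665)*(4203/1500 + 381) = (9*(41 + 81 + 378) - 4665)*(4203*(1/1500) + 381) = (9*500 - 4665)*(1401/500 + 381) = (4500 - 4665)*(191901/500) = -165*191901/500 = -6332733/100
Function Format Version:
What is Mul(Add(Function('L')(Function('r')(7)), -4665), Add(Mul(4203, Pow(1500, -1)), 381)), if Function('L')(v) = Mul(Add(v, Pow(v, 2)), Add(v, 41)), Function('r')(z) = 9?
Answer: Rational(-6332733, 100) ≈ -63327.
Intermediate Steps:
Function('L')(v) = Mul(Add(41, v), Add(v, Pow(v, 2))) (Function('L')(v) = Mul(Add(v, Pow(v, 2)), Add(41, v)) = Mul(Add(41, v), Add(v, Pow(v, 2))))
Mul(Add(Function('L')(Function('r')(7)), -4665), Add(Mul(4203, Pow(1500, -1)), 381)) = Mul(Add(Mul(9, Add(41, Pow(9, 2), Mul(42, 9))), -4665), Add(Mul(4203, Pow(1500, -1)), 381)) = Mul(Add(Mul(9, Add(41, 81, 378)), -4665), Add(Mul(4203, Rational(1, 1500)), 381)) = Mul(Add(Mul(9, 500), -4665), Add(Rational(1401, 500), 381)) = Mul(Add(4500, -4665), Rational(191901, 500)) = Mul(-165, Rational(191901, 500)) = Rational(-6332733, 100)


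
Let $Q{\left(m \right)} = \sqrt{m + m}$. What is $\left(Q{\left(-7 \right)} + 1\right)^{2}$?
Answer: $\left(1 + i \sqrt{14}\right)^{2} \approx -13.0 + 7.4833 i$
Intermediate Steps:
$Q{\left(m \right)} = \sqrt{2} \sqrt{m}$ ($Q{\left(m \right)} = \sqrt{2 m} = \sqrt{2} \sqrt{m}$)
$\left(Q{\left(-7 \right)} + 1\right)^{2} = \left(\sqrt{2} \sqrt{-7} + 1\right)^{2} = \left(\sqrt{2} i \sqrt{7} + 1\right)^{2} = \left(i \sqrt{14} + 1\right)^{2} = \left(1 + i \sqrt{14}\right)^{2}$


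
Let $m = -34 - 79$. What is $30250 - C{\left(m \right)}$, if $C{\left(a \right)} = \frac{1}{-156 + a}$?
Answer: $\frac{8137251}{269} \approx 30250.0$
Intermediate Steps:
$m = -113$ ($m = -34 - 79 = -113$)
$30250 - C{\left(m \right)} = 30250 - \frac{1}{-156 - 113} = 30250 - \frac{1}{-269} = 30250 - - \frac{1}{269} = 30250 + \frac{1}{269} = \frac{8137251}{269}$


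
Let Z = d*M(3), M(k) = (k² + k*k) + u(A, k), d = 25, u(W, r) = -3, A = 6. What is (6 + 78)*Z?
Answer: 31500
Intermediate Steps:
M(k) = -3 + 2*k² (M(k) = (k² + k*k) - 3 = (k² + k²) - 3 = 2*k² - 3 = -3 + 2*k²)
Z = 375 (Z = 25*(-3 + 2*3²) = 25*(-3 + 2*9) = 25*(-3 + 18) = 25*15 = 375)
(6 + 78)*Z = (6 + 78)*375 = 84*375 = 31500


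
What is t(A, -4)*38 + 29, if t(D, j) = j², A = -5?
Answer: 637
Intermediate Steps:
t(A, -4)*38 + 29 = (-4)²*38 + 29 = 16*38 + 29 = 608 + 29 = 637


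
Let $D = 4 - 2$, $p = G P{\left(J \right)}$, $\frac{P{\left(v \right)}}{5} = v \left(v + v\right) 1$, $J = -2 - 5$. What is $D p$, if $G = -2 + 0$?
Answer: $-1960$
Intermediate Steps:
$J = -7$ ($J = -2 - 5 = -7$)
$P{\left(v \right)} = 10 v^{2}$ ($P{\left(v \right)} = 5 v \left(v + v\right) 1 = 5 v 2 v 1 = 5 \cdot 2 v^{2} \cdot 1 = 5 \cdot 2 v^{2} = 10 v^{2}$)
$G = -2$
$p = -980$ ($p = - 2 \cdot 10 \left(-7\right)^{2} = - 2 \cdot 10 \cdot 49 = \left(-2\right) 490 = -980$)
$D = 2$ ($D = 4 - 2 = 2$)
$D p = 2 \left(-980\right) = -1960$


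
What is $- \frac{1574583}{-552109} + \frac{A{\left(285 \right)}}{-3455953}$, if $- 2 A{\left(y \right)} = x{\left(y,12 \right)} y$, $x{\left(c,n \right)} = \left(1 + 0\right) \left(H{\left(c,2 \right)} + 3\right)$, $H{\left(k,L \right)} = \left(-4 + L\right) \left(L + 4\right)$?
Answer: $\frac{10881953525613}{3816125509754} \approx 2.8516$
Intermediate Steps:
$H{\left(k,L \right)} = \left(-4 + L\right) \left(4 + L\right)$
$x{\left(c,n \right)} = -9$ ($x{\left(c,n \right)} = \left(1 + 0\right) \left(\left(-16 + 2^{2}\right) + 3\right) = 1 \left(\left(-16 + 4\right) + 3\right) = 1 \left(-12 + 3\right) = 1 \left(-9\right) = -9$)
$A{\left(y \right)} = \frac{9 y}{2}$ ($A{\left(y \right)} = - \frac{\left(-9\right) y}{2} = \frac{9 y}{2}$)
$- \frac{1574583}{-552109} + \frac{A{\left(285 \right)}}{-3455953} = - \frac{1574583}{-552109} + \frac{\frac{9}{2} \cdot 285}{-3455953} = \left(-1574583\right) \left(- \frac{1}{552109}\right) + \frac{2565}{2} \left(- \frac{1}{3455953}\right) = \frac{1574583}{552109} - \frac{2565}{6911906} = \frac{10881953525613}{3816125509754}$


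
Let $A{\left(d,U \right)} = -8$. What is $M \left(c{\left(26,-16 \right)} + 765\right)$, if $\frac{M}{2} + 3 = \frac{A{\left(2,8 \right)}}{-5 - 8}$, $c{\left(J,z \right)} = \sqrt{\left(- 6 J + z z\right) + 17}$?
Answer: $- \frac{47430}{13} - \frac{186 \sqrt{13}}{13} \approx -3700.0$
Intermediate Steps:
$c{\left(J,z \right)} = \sqrt{17 + z^{2} - 6 J}$ ($c{\left(J,z \right)} = \sqrt{\left(- 6 J + z^{2}\right) + 17} = \sqrt{\left(z^{2} - 6 J\right) + 17} = \sqrt{17 + z^{2} - 6 J}$)
$M = - \frac{62}{13}$ ($M = -6 + 2 \frac{1}{-5 - 8} \left(-8\right) = -6 + 2 \frac{1}{-13} \left(-8\right) = -6 + 2 \left(\left(- \frac{1}{13}\right) \left(-8\right)\right) = -6 + 2 \cdot \frac{8}{13} = -6 + \frac{16}{13} = - \frac{62}{13} \approx -4.7692$)
$M \left(c{\left(26,-16 \right)} + 765\right) = - \frac{62 \left(\sqrt{17 + \left(-16\right)^{2} - 156} + 765\right)}{13} = - \frac{62 \left(\sqrt{17 + 256 - 156} + 765\right)}{13} = - \frac{62 \left(\sqrt{117} + 765\right)}{13} = - \frac{62 \left(3 \sqrt{13} + 765\right)}{13} = - \frac{62 \left(765 + 3 \sqrt{13}\right)}{13} = - \frac{47430}{13} - \frac{186 \sqrt{13}}{13}$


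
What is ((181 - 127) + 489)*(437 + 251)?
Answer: 373584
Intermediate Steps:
((181 - 127) + 489)*(437 + 251) = (54 + 489)*688 = 543*688 = 373584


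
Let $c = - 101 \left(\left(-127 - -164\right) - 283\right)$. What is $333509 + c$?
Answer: $358355$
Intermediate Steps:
$c = 24846$ ($c = - 101 \left(\left(-127 + 164\right) - 283\right) = - 101 \left(37 - 283\right) = \left(-101\right) \left(-246\right) = 24846$)
$333509 + c = 333509 + 24846 = 358355$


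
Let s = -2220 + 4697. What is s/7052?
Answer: 2477/7052 ≈ 0.35125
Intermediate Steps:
s = 2477
s/7052 = 2477/7052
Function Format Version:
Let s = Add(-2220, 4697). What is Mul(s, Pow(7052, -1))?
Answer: Rational(2477, 7052) ≈ 0.35125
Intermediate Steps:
s = 2477
Mul(s, Pow(7052, -1)) = Mul(2477, Pow(7052, -1)) = Mul(2477, Rational(1, 7052)) = Rational(2477, 7052)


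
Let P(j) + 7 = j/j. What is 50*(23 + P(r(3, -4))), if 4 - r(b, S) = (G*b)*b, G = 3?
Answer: 850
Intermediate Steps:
r(b, S) = 4 - 3*b² (r(b, S) = 4 - 3*b*b = 4 - 3*b²)
P(j) = -6 (P(j) = -7 + j/j = -7 + 1 = -6)
50*(23 + P(r(3, -4))) = 50*(23 - 6) = 50*17 = 850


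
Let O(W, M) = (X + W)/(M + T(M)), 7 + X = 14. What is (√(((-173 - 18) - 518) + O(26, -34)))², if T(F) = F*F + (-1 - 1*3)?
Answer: -792629/1118 ≈ -708.97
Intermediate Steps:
X = 7 (X = -7 + 14 = 7)
T(F) = -4 + F² (T(F) = F² + (-1 - 3) = F² - 4 = -4 + F²)
O(W, M) = (7 + W)/(-4 + M + M²) (O(W, M) = (7 + W)/(M + (-4 + M²)) = (7 + W)/(-4 + M + M²))
(√(((-173 - 18) - 518) + O(26, -34)))² = (√(((-173 - 18) - 518) + (7 + 26)/(-4 - 34 + (-34)²)))² = (√((-191 - 518) + 33/(-4 - 34 + 1156)))² = (√(-709 + 33/1118))² = (√(-792629/1118))² = (I*√886159222/1118)² = -792629/1118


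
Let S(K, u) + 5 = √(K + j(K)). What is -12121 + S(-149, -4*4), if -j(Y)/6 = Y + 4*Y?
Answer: -12126 + √4321 ≈ -12060.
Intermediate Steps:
j(Y) = -30*Y (j(Y) = -6*(Y + 4*Y) = -30*Y)
S(K, u) = -5 + √29*√(-K) (S(K, u) = -5 + √(K - 30*K) = -5 + √(-29*K) = -5 + √29*√(-K))
-12121 + S(-149, -4*4) = -12121 + (-5 + √29*√(-1*(-149))) = -12121 + (-5 + √29*√149) = -12121 + (-5 + √4321) = -12126 + √4321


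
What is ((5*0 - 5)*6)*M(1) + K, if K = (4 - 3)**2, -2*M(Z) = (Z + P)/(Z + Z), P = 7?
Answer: 61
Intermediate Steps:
M(Z) = -(7 + Z)/(4*Z) (M(Z) = -(Z + 7)/(2*(Z + Z)) = -(7 + Z)/(2*(2*Z)) = -(7 + Z)*1/(2*Z)/2 = -(7 + Z)/(4*Z))
K = 1 (K = 1**2 = 1)
((5*0 - 5)*6)*M(1) + K = ((5*0 - 5)*6)*((1/4)*(-7 - 1*1)/1) + 1 = ((0 - 5)*6)*((1/4)*1*(-7 - 1)) + 1 = (-5*6)*((1/4)*1*(-8)) + 1 = -30*(-2) + 1 = 60 + 1 = 61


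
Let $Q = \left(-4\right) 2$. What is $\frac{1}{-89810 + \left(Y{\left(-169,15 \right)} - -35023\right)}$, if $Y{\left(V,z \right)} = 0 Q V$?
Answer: $- \frac{1}{54787} \approx -1.8252 \cdot 10^{-5}$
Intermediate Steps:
$Q = -8$
$Y{\left(V,z \right)} = 0$ ($Y{\left(V,z \right)} = 0 \left(-8\right) V = 0 V = 0$)
$\frac{1}{-89810 + \left(Y{\left(-169,15 \right)} - -35023\right)} = \frac{1}{-89810 + \left(0 - -35023\right)} = \frac{1}{-89810 + \left(0 + 35023\right)} = \frac{1}{-89810 + 35023} = \frac{1}{-54787} = - \frac{1}{54787}$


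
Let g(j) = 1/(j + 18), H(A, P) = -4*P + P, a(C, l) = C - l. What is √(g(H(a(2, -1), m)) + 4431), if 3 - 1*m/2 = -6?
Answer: √159515/6 ≈ 66.566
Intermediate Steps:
m = 18 (m = 6 - 2*(-6) = 6 + 12 = 18)
H(A, P) = -3*P
g(j) = 1/(18 + j)
√(g(H(a(2, -1), m)) + 4431) = √(1/(18 - 3*18) + 4431) = √(1/(18 - 54) + 4431) = √(1/(-36) + 4431) = √(-1/36 + 4431) = √(159515/36) = √159515/6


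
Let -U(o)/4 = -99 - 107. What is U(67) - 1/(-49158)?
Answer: 40506193/49158 ≈ 824.00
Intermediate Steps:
U(o) = 824 (U(o) = -4*(-99 - 107) = -4*(-206) = 824)
U(67) - 1/(-49158) = 824 - 1/(-49158) = 824 - 1*(-1/49158) = 824 + 1/49158 = 40506193/49158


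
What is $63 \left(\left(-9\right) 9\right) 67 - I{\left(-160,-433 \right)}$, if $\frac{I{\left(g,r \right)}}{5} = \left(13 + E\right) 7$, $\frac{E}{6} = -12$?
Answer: $-339836$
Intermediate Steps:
$E = -72$ ($E = 6 \left(-12\right) = -72$)
$I{\left(g,r \right)} = -2065$ ($I{\left(g,r \right)} = 5 \left(13 - 72\right) 7 = 5 \left(\left(-59\right) 7\right) = 5 \left(-413\right) = -2065$)
$63 \left(\left(-9\right) 9\right) 67 - I{\left(-160,-433 \right)} = 63 \left(\left(-9\right) 9\right) 67 - -2065 = 63 \left(-81\right) 67 + 2065 = \left(-5103\right) 67 + 2065 = -341901 + 2065 = -339836$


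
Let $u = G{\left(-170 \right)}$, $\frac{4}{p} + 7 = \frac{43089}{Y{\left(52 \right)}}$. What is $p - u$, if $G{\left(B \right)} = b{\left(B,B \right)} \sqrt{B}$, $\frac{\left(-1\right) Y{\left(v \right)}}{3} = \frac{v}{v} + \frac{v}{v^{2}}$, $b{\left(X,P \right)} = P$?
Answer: $- \frac{4}{14099} + 170 i \sqrt{170} \approx -0.00028371 + 2216.5 i$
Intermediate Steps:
$Y{\left(v \right)} = -3 - \frac{3}{v}$ ($Y{\left(v \right)} = - 3 \left(\frac{v}{v} + \frac{v}{v^{2}}\right) = - 3 \left(1 + \frac{v}{v^{2}}\right) = - 3 \left(1 + \frac{1}{v}\right) = -3 - \frac{3}{v}$)
$p = - \frac{4}{14099}$ ($p = \frac{4}{-7 + \frac{43089}{-3 - \frac{3}{52}}} = \frac{4}{-7 + \frac{43089}{- \frac{159}{52}}} = \frac{4}{-7 + 43089 \left(- \frac{52}{159}\right)} = \frac{4}{-7 - 14092} = \frac{4}{-14099} = 4 \left(- \frac{1}{14099}\right) = - \frac{4}{14099} \approx -0.00028371$)
$G{\left(B \right)} = B^{\frac{3}{2}}$ ($G{\left(B \right)} = B \sqrt{B} = B^{\frac{3}{2}}$)
$u = - 170 i \sqrt{170}$ ($u = \left(-170\right)^{\frac{3}{2}} = - 170 i \sqrt{170} \approx - 2216.5 i$)
$p - u = - \frac{4}{14099} - - 170 i \sqrt{170} = - \frac{4}{14099} + 170 i \sqrt{170}$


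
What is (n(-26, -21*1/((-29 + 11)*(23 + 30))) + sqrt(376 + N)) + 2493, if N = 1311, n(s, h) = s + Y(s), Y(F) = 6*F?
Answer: 2311 + sqrt(1687) ≈ 2352.1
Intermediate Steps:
n(s, h) = 7*s (n(s, h) = s + 6*s = 7*s)
(n(-26, -21*1/((-29 + 11)*(23 + 30))) + sqrt(376 + N)) + 2493 = (7*(-26) + sqrt(376 + 1311)) + 2493 = (-182 + sqrt(1687)) + 2493 = 2311 + sqrt(1687)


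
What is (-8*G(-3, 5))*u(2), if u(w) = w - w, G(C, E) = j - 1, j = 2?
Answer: 0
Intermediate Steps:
G(C, E) = 1 (G(C, E) = 2 - 1 = 1)
u(w) = 0
(-8*G(-3, 5))*u(2) = -8*1*0 = -8*0 = 0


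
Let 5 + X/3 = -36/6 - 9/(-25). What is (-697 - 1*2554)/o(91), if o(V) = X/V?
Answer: 1056575/114 ≈ 9268.2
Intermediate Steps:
X = -798/25 (X = -15 + 3*(-36/6 - 9/(-25)) = -15 + 3*(-36*⅙ - 9*(-1/25)) = -15 + 3*(-6 + 9/25) = -15 + 3*(-141/25) = -15 - 423/25 = -798/25 ≈ -31.920)
o(V) = -798/(25*V)
(-697 - 1*2554)/o(91) = (-697 - 1*2554)/((-798/25/91)) = (-697 - 2554)/((-798/25*1/91)) = -3251/(-114/325) = -3251*(-325/114) = 1056575/114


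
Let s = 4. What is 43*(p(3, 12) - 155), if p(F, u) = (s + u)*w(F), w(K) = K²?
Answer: -473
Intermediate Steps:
p(F, u) = F²*(4 + u) (p(F, u) = (4 + u)*F² = F²*(4 + u))
43*(p(3, 12) - 155) = 43*(3²*(4 + 12) - 155) = 43*(9*16 - 155) = 43*(144 - 155) = 43*(-11) = -473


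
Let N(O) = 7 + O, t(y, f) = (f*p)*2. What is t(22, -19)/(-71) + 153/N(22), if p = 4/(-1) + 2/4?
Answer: 7006/2059 ≈ 3.4026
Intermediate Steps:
p = -7/2 (p = 4*(-1) + 2*(1/4) = -4 + 1/2 = -7/2 ≈ -3.5000)
t(y, f) = -7*f (t(y, f) = (f*(-7/2))*2 = -7*f/2*2 = -7*f)
t(22, -19)/(-71) + 153/N(22) = -7*(-19)/(-71) + 153/(7 + 22) = 133*(-1/71) + 153/29 = -133/71 + 153*(1/29) = -133/71 + 153/29 = 7006/2059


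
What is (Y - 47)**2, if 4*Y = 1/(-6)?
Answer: 1274641/576 ≈ 2212.9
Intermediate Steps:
Y = -1/24 (Y = (1/4)/(-6) = (1/4)*(-1/6) = -1/24 ≈ -0.041667)
(Y - 47)**2 = (-1/24 - 47)**2 = (-1129/24)**2 = 1274641/576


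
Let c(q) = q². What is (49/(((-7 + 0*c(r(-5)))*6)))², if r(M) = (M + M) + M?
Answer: 49/36 ≈ 1.3611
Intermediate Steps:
r(M) = 3*M (r(M) = 2*M + M = 3*M)
(49/(((-7 + 0*c(r(-5)))*6)))² = (49/(((-7 + 0*(3*(-5))²)*6)))² = (49/(((-7 + 0*(-15)²)*6)))² = (49/(((-7 + 0*225)*6)))² = (49/(((-7 + 0)*6)))² = (49/((-7*6)))² = (49/(-42))² = (49*(-1/42))² = (-7/6)² = 49/36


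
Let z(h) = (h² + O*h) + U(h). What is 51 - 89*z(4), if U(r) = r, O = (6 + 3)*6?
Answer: -20953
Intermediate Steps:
O = 54 (O = 9*6 = 54)
z(h) = h² + 55*h (z(h) = (h² + 54*h) + h = h² + 55*h)
51 - 89*z(4) = 51 - 356*(55 + 4) = 51 - 356*59 = 51 - 89*236 = 51 - 21004 = -20953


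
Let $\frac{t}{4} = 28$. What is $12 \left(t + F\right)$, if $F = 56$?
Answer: $2016$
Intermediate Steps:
$t = 112$ ($t = 4 \cdot 28 = 112$)
$12 \left(t + F\right) = 12 \left(112 + 56\right) = 12 \cdot 168 = 2016$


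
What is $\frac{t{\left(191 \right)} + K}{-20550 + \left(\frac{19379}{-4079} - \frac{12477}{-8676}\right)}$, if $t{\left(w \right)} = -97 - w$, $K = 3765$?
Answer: $- \frac{41016319236}{242456496907} \approx -0.16917$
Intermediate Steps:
$\frac{t{\left(191 \right)} + K}{-20550 + \left(\frac{19379}{-4079} - \frac{12477}{-8676}\right)} = \frac{\left(-97 - 191\right) + 3765}{-20550 + \left(\frac{19379}{-4079} - \frac{12477}{-8676}\right)} = \frac{\left(-97 - 191\right) + 3765}{-20550 + \left(19379 \left(- \frac{1}{4079}\right) - - \frac{4159}{2892}\right)} = \frac{-288 + 3765}{-20550 + \left(- \frac{19379}{4079} + \frac{4159}{2892}\right)} = \frac{3477}{-20550 - \frac{39079507}{11796468}} = \frac{3477}{- \frac{242456496907}{11796468}} = 3477 \left(- \frac{11796468}{242456496907}\right) = - \frac{41016319236}{242456496907}$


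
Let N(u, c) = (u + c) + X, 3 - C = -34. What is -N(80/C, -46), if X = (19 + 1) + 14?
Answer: 364/37 ≈ 9.8378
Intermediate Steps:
C = 37 (C = 3 - 1*(-34) = 3 + 34 = 37)
X = 34 (X = 20 + 14 = 34)
N(u, c) = 34 + c + u (N(u, c) = (u + c) + 34 = (c + u) + 34 = 34 + c + u)
-N(80/C, -46) = -(34 - 46 + 80/37) = -1*(-364/37) = 364/37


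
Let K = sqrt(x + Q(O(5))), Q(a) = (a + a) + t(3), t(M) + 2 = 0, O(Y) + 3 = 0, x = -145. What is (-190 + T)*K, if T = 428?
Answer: 714*I*sqrt(17) ≈ 2943.9*I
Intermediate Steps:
O(Y) = -3 (O(Y) = -3 + 0 = -3)
t(M) = -2 (t(M) = -2 + 0 = -2)
Q(a) = -2 + 2*a (Q(a) = (a + a) - 2 = 2*a - 2 = -2 + 2*a)
K = 3*I*sqrt(17) (K = sqrt(-145 + (-2 + 2*(-3))) = sqrt(-145 + (-2 - 6)) = sqrt(-145 - 8) = sqrt(-153) = 3*I*sqrt(17) ≈ 12.369*I)
(-190 + T)*K = (-190 + 428)*(3*I*sqrt(17)) = 238*(3*I*sqrt(17)) = 714*I*sqrt(17)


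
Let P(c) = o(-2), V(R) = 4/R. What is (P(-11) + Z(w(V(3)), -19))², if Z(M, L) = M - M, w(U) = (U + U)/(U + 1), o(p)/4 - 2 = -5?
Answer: 144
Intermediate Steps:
o(p) = -12 (o(p) = 8 + 4*(-5) = 8 - 20 = -12)
w(U) = 2*U/(1 + U) (w(U) = (2*U)/(1 + U) = 2*U/(1 + U))
Z(M, L) = 0
P(c) = -12
(P(-11) + Z(w(V(3)), -19))² = (-12 + 0)² = (-12)² = 144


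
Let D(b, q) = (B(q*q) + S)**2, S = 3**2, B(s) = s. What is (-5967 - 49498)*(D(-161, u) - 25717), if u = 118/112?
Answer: 13972106428257255/9834496 ≈ 1.4207e+9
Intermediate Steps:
S = 9
u = 59/56 (u = 118*(1/112) = 59/56 ≈ 1.0536)
D(b, q) = (9 + q**2)**2 (D(b, q) = (q*q + 9)**2 = (q**2 + 9)**2 = (9 + q**2)**2)
(-5967 - 49498)*(D(-161, u) - 25717) = (-5967 - 49498)*((9 + (59/56)**2)**2 - 25717) = -55465*((9 + 3481/3136)**2 - 25717) = -55465*((31705/3136)**2 - 25717) = -55465*(1005207025/9834496 - 25717) = -55465*(-251908526607/9834496) = 13972106428257255/9834496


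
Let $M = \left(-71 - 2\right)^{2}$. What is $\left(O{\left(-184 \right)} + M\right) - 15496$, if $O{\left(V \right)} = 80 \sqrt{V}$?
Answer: $-10167 + 160 i \sqrt{46} \approx -10167.0 + 1085.2 i$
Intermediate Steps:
$M = 5329$ ($M = \left(-73\right)^{2} = 5329$)
$\left(O{\left(-184 \right)} + M\right) - 15496 = \left(80 \sqrt{-184} + 5329\right) - 15496 = \left(80 \cdot 2 i \sqrt{46} + 5329\right) - 15496 = \left(160 i \sqrt{46} + 5329\right) - 15496 = \left(5329 + 160 i \sqrt{46}\right) - 15496 = -10167 + 160 i \sqrt{46}$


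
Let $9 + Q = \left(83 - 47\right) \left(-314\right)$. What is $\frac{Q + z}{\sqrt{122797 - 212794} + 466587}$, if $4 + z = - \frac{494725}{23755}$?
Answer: $- \frac{4188863490174}{172384902784511} + \frac{26933006 i \sqrt{89997}}{517154708353533} \approx -0.024299 + 1.5623 \cdot 10^{-5} i$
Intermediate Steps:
$z = - \frac{117949}{4751}$ ($z = -4 - \frac{494725}{23755} = -4 - \frac{98945}{4751} = - \frac{117949}{4751} \approx -24.826$)
$Q = -11313$ ($Q = -9 + \left(83 - 47\right) \left(-314\right) = -9 + 36 \left(-314\right) = -9 - 11304 = -11313$)
$\frac{Q + z}{\sqrt{122797 - 212794} + 466587} = \frac{-11313 - \frac{117949}{4751}}{\sqrt{122797 - 212794} + 466587} = - \frac{53866012}{4751 \left(\sqrt{-89997} + 466587\right)} = - \frac{53866012}{4751 \left(i \sqrt{89997} + 466587\right)} = - \frac{53866012}{4751 \left(466587 + i \sqrt{89997}\right)}$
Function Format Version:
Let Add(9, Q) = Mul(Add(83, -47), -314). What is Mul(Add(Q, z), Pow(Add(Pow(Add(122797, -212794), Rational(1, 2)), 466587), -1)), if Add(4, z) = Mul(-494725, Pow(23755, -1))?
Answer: Add(Rational(-4188863490174, 172384902784511), Mul(Rational(26933006, 517154708353533), I, Pow(89997, Rational(1, 2)))) ≈ Add(-0.024299, Mul(1.5623e-5, I))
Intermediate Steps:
z = Rational(-117949, 4751) (z = Add(-4, Mul(-494725, Pow(23755, -1))) = Add(-4, Mul(-494725, Rational(1, 23755))) = Add(-4, Rational(-98945, 4751)) = Rational(-117949, 4751) ≈ -24.826)
Q = -11313 (Q = Add(-9, Mul(Add(83, -47), -314)) = Add(-9, Mul(36, -314)) = Add(-9, -11304) = -11313)
Mul(Add(Q, z), Pow(Add(Pow(Add(122797, -212794), Rational(1, 2)), 466587), -1)) = Mul(Add(-11313, Rational(-117949, 4751)), Pow(Add(Pow(Add(122797, -212794), Rational(1, 2)), 466587), -1)) = Mul(Rational(-53866012, 4751), Pow(Add(Pow(-89997, Rational(1, 2)), 466587), -1)) = Mul(Rational(-53866012, 4751), Pow(Add(Mul(I, Pow(89997, Rational(1, 2))), 466587), -1)) = Mul(Rational(-53866012, 4751), Pow(Add(466587, Mul(I, Pow(89997, Rational(1, 2)))), -1))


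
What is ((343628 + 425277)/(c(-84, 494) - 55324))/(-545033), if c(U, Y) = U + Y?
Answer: 768905/29929942162 ≈ 2.5690e-5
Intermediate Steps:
((343628 + 425277)/(c(-84, 494) - 55324))/(-545033) = ((343628 + 425277)/((-84 + 494) - 55324))/(-545033) = (768905/(410 - 55324))*(-1/545033) = (768905/(-54914))*(-1/545033) = (768905*(-1/54914))*(-1/545033) = -768905/54914*(-1/545033) = 768905/29929942162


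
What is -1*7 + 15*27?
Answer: 398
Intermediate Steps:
-1*7 + 15*27 = -7 + 405 = 398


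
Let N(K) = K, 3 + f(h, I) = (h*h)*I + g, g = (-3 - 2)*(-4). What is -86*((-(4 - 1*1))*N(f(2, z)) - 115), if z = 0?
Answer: 14276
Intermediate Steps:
g = 20 (g = -5*(-4) = 20)
f(h, I) = 17 + I*h² (f(h, I) = -3 + ((h*h)*I + 20) = -3 + (h²*I + 20) = -3 + (I*h² + 20) = -3 + (20 + I*h²) = 17 + I*h²)
-86*((-(4 - 1*1))*N(f(2, z)) - 115) = -86*((-(4 - 1*1))*(17 + 0*2²) - 115) = -86*((-(4 - 1))*(17 + 0*4) - 115) = -86*((-1*3)*(17 + 0) - 115) = -86*(-3*17 - 115) = -86*(-51 - 115) = -86*(-166) = 14276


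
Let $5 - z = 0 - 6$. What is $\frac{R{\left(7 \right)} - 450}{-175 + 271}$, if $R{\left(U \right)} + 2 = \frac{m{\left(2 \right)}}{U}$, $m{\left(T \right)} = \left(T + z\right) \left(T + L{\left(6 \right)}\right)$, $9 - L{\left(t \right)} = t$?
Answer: $- \frac{1033}{224} \approx -4.6116$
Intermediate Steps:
$L{\left(t \right)} = 9 - t$
$z = 11$ ($z = 5 - \left(0 - 6\right) = 5 - -6 = 5 + 6 = 11$)
$m{\left(T \right)} = \left(3 + T\right) \left(11 + T\right)$ ($m{\left(T \right)} = \left(T + 11\right) \left(T + \left(9 - 6\right)\right) = \left(11 + T\right) \left(T + \left(9 - 6\right)\right) = \left(11 + T\right) \left(T + 3\right) = \left(11 + T\right) \left(3 + T\right) = \left(3 + T\right) \left(11 + T\right)$)
$R{\left(U \right)} = -2 + \frac{65}{U}$ ($R{\left(U \right)} = -2 + \frac{33 + 2^{2} + 14 \cdot 2}{U} = -2 + \frac{33 + 4 + 28}{U} = -2 + \frac{65}{U}$)
$\frac{R{\left(7 \right)} - 450}{-175 + 271} = \frac{\left(-2 + \frac{65}{7}\right) - 450}{-175 + 271} = \frac{\left(-2 + 65 \cdot \frac{1}{7}\right) - 450}{96} = \left(\left(-2 + \frac{65}{7}\right) - 450\right) \frac{1}{96} = \left(\frac{51}{7} - 450\right) \frac{1}{96} = \left(- \frac{3099}{7}\right) \frac{1}{96} = - \frac{1033}{224}$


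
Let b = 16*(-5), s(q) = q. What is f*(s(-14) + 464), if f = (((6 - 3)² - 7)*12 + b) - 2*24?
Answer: -46800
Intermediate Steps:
b = -80
f = -104 (f = (((6 - 3)² - 7)*12 - 80) - 2*24 = ((3² - 7)*12 - 80) - 48 = ((9 - 7)*12 - 80) - 48 = (2*12 - 80) - 48 = (24 - 80) - 48 = -56 - 48 = -104)
f*(s(-14) + 464) = -104*(-14 + 464) = -104*450 = -46800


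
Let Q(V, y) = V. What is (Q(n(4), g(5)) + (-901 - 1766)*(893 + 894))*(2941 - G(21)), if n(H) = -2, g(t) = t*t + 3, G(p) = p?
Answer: -13916518520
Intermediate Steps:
g(t) = 3 + t² (g(t) = t² + 3 = 3 + t²)
(Q(n(4), g(5)) + (-901 - 1766)*(893 + 894))*(2941 - G(21)) = (-2 + (-901 - 1766)*(893 + 894))*(2941 - 1*21) = (-2 - 2667*1787)*(2941 - 21) = (-2 - 4765929)*2920 = -4765931*2920 = -13916518520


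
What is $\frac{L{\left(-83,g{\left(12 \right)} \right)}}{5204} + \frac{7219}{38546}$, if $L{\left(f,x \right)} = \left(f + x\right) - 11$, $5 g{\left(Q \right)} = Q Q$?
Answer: $\frac{21909048}{125370865} \approx 0.17475$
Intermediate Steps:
$g{\left(Q \right)} = \frac{Q^{2}}{5}$ ($g{\left(Q \right)} = \frac{Q Q}{5} = \frac{Q^{2}}{5}$)
$L{\left(f,x \right)} = -11 + f + x$
$\frac{L{\left(-83,g{\left(12 \right)} \right)}}{5204} + \frac{7219}{38546} = \frac{-11 - 83 + \frac{12^{2}}{5}}{5204} + \frac{7219}{38546} = \left(-11 - 83 + \frac{1}{5} \cdot 144\right) \frac{1}{5204} + 7219 \cdot \frac{1}{38546} = \left(-11 - 83 + \frac{144}{5}\right) \frac{1}{5204} + \frac{7219}{38546} = \left(- \frac{326}{5}\right) \frac{1}{5204} + \frac{7219}{38546} = - \frac{163}{13010} + \frac{7219}{38546} = \frac{21909048}{125370865}$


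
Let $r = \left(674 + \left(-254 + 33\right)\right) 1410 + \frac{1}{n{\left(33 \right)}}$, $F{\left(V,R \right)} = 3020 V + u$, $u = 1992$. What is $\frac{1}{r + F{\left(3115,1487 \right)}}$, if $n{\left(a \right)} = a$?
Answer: $\frac{33}{331584727} \approx 9.9522 \cdot 10^{-8}$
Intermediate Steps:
$F{\left(V,R \right)} = 1992 + 3020 V$ ($F{\left(V,R \right)} = 3020 V + 1992 = 1992 + 3020 V$)
$r = \frac{21078091}{33}$ ($r = \left(674 + \left(-254 + 33\right)\right) 1410 + \frac{1}{33} = \left(674 - 221\right) 1410 + \frac{1}{33} = 453 \cdot 1410 + \frac{1}{33} = 638730 + \frac{1}{33} = \frac{21078091}{33} \approx 6.3873 \cdot 10^{5}$)
$\frac{1}{r + F{\left(3115,1487 \right)}} = \frac{1}{\frac{21078091}{33} + \left(1992 + 3020 \cdot 3115\right)} = \frac{1}{\frac{21078091}{33} + \left(1992 + 9407300\right)} = \frac{1}{\frac{21078091}{33} + 9409292} = \frac{1}{\frac{331584727}{33}} = \frac{33}{331584727}$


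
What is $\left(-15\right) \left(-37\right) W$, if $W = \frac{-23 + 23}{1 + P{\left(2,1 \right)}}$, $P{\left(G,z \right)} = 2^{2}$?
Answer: $0$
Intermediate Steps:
$P{\left(G,z \right)} = 4$
$W = 0$ ($W = \frac{-23 + 23}{1 + 4} = \frac{0}{5} = 0 \cdot \frac{1}{5} = 0$)
$\left(-15\right) \left(-37\right) W = \left(-15\right) \left(-37\right) 0 = 555 \cdot 0 = 0$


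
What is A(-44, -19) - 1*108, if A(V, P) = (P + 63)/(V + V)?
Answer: -217/2 ≈ -108.50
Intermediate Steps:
A(V, P) = (63 + P)/(2*V) (A(V, P) = (63 + P)/((2*V)) = (63 + P)*(1/(2*V)) = (63 + P)/(2*V))
A(-44, -19) - 1*108 = (½)*(63 - 19)/(-44) - 1*108 = (½)*(-1/44)*44 - 108 = -½ - 108 = -217/2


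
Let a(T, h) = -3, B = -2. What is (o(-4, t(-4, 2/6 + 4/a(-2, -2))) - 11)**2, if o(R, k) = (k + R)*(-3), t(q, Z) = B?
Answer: 49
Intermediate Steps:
t(q, Z) = -2
o(R, k) = -3*R - 3*k (o(R, k) = (R + k)*(-3) = -3*R - 3*k)
(o(-4, t(-4, 2/6 + 4/a(-2, -2))) - 11)**2 = ((-3*(-4) - 3*(-2)) - 11)**2 = ((12 + 6) - 11)**2 = (18 - 11)**2 = 7**2 = 49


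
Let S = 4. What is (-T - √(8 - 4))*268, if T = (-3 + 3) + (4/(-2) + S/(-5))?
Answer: 1072/5 ≈ 214.40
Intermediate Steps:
T = -14/5 (T = (-3 + 3) + (4/(-2) + 4/(-5)) = 0 + (4*(-½) + 4*(-⅕)) = 0 + (-2 - ⅘) = 0 - 14/5 = -14/5 ≈ -2.8000)
(-T - √(8 - 4))*268 = (-1*(-14/5) - √(8 - 4))*268 = (14/5 - √4)*268 = (14/5 - 1*2)*268 = (14/5 - 2)*268 = (⅘)*268 = 1072/5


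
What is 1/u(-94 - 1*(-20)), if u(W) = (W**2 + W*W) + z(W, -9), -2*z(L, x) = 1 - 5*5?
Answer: 1/10964 ≈ 9.1208e-5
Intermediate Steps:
z(L, x) = 12 (z(L, x) = -(1 - 5*5)/2 = -(1 - 25)/2 = -1/2*(-24) = 12)
u(W) = 12 + 2*W**2 (u(W) = (W**2 + W*W) + 12 = (W**2 + W**2) + 12 = 2*W**2 + 12 = 12 + 2*W**2)
1/u(-94 - 1*(-20)) = 1/(12 + 2*(-94 - 1*(-20))**2) = 1/(12 + 2*(-94 + 20)**2) = 1/(12 + 2*(-74)**2) = 1/(12 + 2*5476) = 1/(12 + 10952) = 1/10964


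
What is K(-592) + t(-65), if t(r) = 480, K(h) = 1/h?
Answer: 284159/592 ≈ 480.00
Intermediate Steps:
K(-592) + t(-65) = 1/(-592) + 480 = -1/592 + 480 = 284159/592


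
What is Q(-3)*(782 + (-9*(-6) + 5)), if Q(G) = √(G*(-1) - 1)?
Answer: 841*√2 ≈ 1189.4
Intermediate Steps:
Q(G) = √(-1 - G) (Q(G) = √(-G - 1) = √(-1 - G))
Q(-3)*(782 + (-9*(-6) + 5)) = √(-1 - 1*(-3))*(782 + (-9*(-6) + 5)) = √(-1 + 3)*(782 + (54 + 5)) = √2*(782 + 59) = √2*841 = 841*√2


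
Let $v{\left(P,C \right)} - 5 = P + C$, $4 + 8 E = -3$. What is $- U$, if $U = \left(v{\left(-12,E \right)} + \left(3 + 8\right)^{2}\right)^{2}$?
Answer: $- \frac{819025}{64} \approx -12797.0$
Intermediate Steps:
$E = - \frac{7}{8}$ ($E = - \frac{1}{2} + \frac{1}{8} \left(-3\right) = - \frac{1}{2} - \frac{3}{8} = - \frac{7}{8} \approx -0.875$)
$v{\left(P,C \right)} = 5 + C + P$ ($v{\left(P,C \right)} = 5 + \left(P + C\right) = 5 + \left(C + P\right) = 5 + C + P$)
$U = \frac{819025}{64}$ ($U = \left(\left(5 - \frac{7}{8} - 12\right) + \left(3 + 8\right)^{2}\right)^{2} = \left(- \frac{63}{8} + 11^{2}\right)^{2} = \left(- \frac{63}{8} + 121\right)^{2} = \left(\frac{905}{8}\right)^{2} = \frac{819025}{64} \approx 12797.0$)
$- U = \left(-1\right) \frac{819025}{64} = - \frac{819025}{64}$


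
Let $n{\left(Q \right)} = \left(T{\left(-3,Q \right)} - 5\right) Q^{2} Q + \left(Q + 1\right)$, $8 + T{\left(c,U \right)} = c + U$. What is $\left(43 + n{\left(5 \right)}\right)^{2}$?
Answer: $1758276$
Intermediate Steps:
$T{\left(c,U \right)} = -8 + U + c$ ($T{\left(c,U \right)} = -8 + \left(c + U\right) = -8 + \left(U + c\right) = -8 + U + c$)
$n{\left(Q \right)} = 1 + Q + Q^{3} \left(-16 + Q\right)$ ($n{\left(Q \right)} = \left(\left(-8 + Q - 3\right) - 5\right) Q^{2} Q + \left(Q + 1\right) = \left(\left(-11 + Q\right) - 5\right) Q^{2} Q + \left(1 + Q\right) = \left(-16 + Q\right) Q^{2} Q + \left(1 + Q\right) = Q^{2} \left(-16 + Q\right) Q + \left(1 + Q\right) = Q^{3} \left(-16 + Q\right) + \left(1 + Q\right) = 1 + Q + Q^{3} \left(-16 + Q\right)$)
$\left(43 + n{\left(5 \right)}\right)^{2} = \left(43 + \left(1 + 5 + 5^{4} - 16 \cdot 5^{3}\right)\right)^{2} = \left(43 + \left(1 + 5 + 625 - 2000\right)\right)^{2} = \left(43 - 1369\right)^{2} = \left(-1326\right)^{2} = 1758276$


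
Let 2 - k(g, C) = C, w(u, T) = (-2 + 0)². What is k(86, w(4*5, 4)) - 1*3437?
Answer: -3439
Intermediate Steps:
w(u, T) = 4 (w(u, T) = (-2)² = 4)
k(g, C) = 2 - C
k(86, w(4*5, 4)) - 1*3437 = (2 - 1*4) - 1*3437 = (2 - 4) - 3437 = -2 - 3437 = -3439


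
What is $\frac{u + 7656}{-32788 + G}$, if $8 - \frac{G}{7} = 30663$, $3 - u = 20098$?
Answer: $\frac{1777}{35339} \approx 0.050284$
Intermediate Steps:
$u = -20095$ ($u = 3 - 20098 = -20095$)
$G = -214585$ ($G = 56 - 214641 = -214585$)
$\frac{u + 7656}{-32788 + G} = \frac{-20095 + 7656}{-32788 - 214585} = - \frac{12439}{-247373} = \left(-12439\right) \left(- \frac{1}{247373}\right) = \frac{1777}{35339}$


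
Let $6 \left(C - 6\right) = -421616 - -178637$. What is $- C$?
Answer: $\frac{80981}{2} \approx 40491.0$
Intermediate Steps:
$C = - \frac{80981}{2}$ ($C = 6 + \frac{-421616 - -178637}{6} = 6 + \frac{-421616 + 178637}{6} = 6 + \frac{1}{6} \left(-242979\right) = 6 - \frac{80993}{2} = - \frac{80981}{2} \approx -40491.0$)
$- C = \left(-1\right) \left(- \frac{80981}{2}\right) = \frac{80981}{2}$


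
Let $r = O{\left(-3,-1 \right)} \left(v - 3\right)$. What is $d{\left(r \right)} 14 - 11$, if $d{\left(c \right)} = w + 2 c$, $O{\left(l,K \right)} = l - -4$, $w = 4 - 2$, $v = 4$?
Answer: $45$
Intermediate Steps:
$w = 2$
$O{\left(l,K \right)} = 4 + l$ ($O{\left(l,K \right)} = l + 4 = 4 + l$)
$r = 1$ ($r = \left(4 - 3\right) \left(4 - 3\right) = 1 \cdot 1 = 1$)
$d{\left(c \right)} = 2 + 2 c$
$d{\left(r \right)} 14 - 11 = \left(2 + 2 \cdot 1\right) 14 - 11 = \left(2 + 2\right) 14 - 11 = 4 \cdot 14 - 11 = 56 - 11 = 45$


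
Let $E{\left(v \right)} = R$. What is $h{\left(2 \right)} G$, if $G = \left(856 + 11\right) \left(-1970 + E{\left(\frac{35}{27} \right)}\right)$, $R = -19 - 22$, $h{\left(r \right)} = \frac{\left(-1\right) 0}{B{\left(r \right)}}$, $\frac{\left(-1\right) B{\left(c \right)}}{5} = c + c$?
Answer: $0$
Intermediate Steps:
$B{\left(c \right)} = - 10 c$ ($B{\left(c \right)} = - 5 \left(c + c\right) = - 5 \cdot 2 c = - 10 c$)
$h{\left(r \right)} = 0$ ($h{\left(r \right)} = \frac{\left(-1\right) 0}{\left(-10\right) r} = 0 \left(- \frac{1}{10 r}\right) = 0$)
$R = -41$ ($R = -19 - 22 = -41$)
$E{\left(v \right)} = -41$
$G = -1743537$ ($G = \left(856 + 11\right) \left(-1970 - 41\right) = 867 \left(-2011\right) = -1743537$)
$h{\left(2 \right)} G = 0 \left(-1743537\right) = 0$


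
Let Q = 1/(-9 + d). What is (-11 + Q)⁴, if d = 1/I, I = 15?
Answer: 4915625528641/322417936 ≈ 15246.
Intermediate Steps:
d = 1/15 ≈ 0.066667
Q = -15/134 (Q = 1/(-9 + 1/15) = 1/(-134/15) = -15/134 ≈ -0.11194)
(-11 + Q)⁴ = (-11 - 15/134)⁴ = (-1489/134)⁴ = 4915625528641/322417936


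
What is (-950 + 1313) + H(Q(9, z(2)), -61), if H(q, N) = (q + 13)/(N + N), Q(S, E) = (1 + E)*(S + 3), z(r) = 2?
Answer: 44237/122 ≈ 362.60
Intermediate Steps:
Q(S, E) = (1 + E)*(3 + S)
H(q, N) = (13 + q)/(2*N) (H(q, N) = (13 + q)/((2*N)) = (13 + q)*(1/(2*N)) = (13 + q)/(2*N))
(-950 + 1313) + H(Q(9, z(2)), -61) = (-950 + 1313) + (½)*(13 + (3 + 9 + 3*2 + 2*9))/(-61) = 363 + (½)*(-1/61)*(13 + (3 + 9 + 6 + 18)) = 363 + (½)*(-1/61)*(13 + 36) = 363 + (½)*(-1/61)*49 = 363 - 49/122 = 44237/122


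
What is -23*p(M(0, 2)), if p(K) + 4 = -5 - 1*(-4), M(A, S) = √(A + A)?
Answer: 115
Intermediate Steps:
M(A, S) = √2*√A (M(A, S) = √(2*A) = √2*√A)
p(K) = -5 (p(K) = -4 + (-5 - 1*(-4)) = -4 + (-5 + 4) = -4 - 1 = -5)
-23*p(M(0, 2)) = -23*(-5) = 115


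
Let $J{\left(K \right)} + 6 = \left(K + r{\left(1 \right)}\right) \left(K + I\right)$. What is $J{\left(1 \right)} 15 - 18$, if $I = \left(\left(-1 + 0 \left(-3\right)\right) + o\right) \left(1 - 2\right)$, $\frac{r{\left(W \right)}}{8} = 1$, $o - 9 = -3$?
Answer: $-648$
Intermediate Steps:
$o = 6$ ($o = 9 - 3 = 6$)
$r{\left(W \right)} = 8$ ($r{\left(W \right)} = 8 \cdot 1 = 8$)
$I = -5$ ($I = \left(\left(-1 + 0 \left(-3\right)\right) + 6\right) \left(1 - 2\right) = \left(\left(-1 + 0\right) + 6\right) \left(-1\right) = \left(-1 + 6\right) \left(-1\right) = 5 \left(-1\right) = -5$)
$J{\left(K \right)} = -6 + \left(-5 + K\right) \left(8 + K\right)$ ($J{\left(K \right)} = -6 + \left(K + 8\right) \left(K - 5\right) = -6 + \left(8 + K\right) \left(-5 + K\right) = -6 + \left(-5 + K\right) \left(8 + K\right)$)
$J{\left(1 \right)} 15 - 18 = \left(-46 + 1^{2} + 3 \cdot 1\right) 15 - 18 = \left(-46 + 1 + 3\right) 15 - 18 = \left(-42\right) 15 - 18 = -630 - 18 = -648$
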